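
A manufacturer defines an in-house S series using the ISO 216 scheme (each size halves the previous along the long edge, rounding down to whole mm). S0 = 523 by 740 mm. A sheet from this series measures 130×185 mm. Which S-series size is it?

S0: 523 × 740 mm
S1: 370 × 523 mm
S2: 261 × 370 mm
S3: 185 × 261 mm
S4: 130 × 185 mm
S5: 92 × 130 mm
→ matches S4.

S4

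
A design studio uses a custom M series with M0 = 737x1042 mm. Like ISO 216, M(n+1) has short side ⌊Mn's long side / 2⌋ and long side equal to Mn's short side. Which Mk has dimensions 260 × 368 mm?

M3

M0: 737 × 1042 mm
M1: 521 × 737 mm
M2: 368 × 521 mm
M3: 260 × 368 mm
M4: 184 × 260 mm
→ matches M3.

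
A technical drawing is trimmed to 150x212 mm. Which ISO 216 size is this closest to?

A5 (148 × 210 mm)

Aspect ratio 212/150 ≈ 1.413 — close to the ISO √2 ≈ 1.414.
In the A-series (A0 area = 1 m²): A5 = 148 × 210 mm.
Off by 4 mm total — nearest standard size.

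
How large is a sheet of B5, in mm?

176 × 250 mm

B0 = 1000 × 1414 mm (B0 has a 1000 mm short side, aspect 1:√2).
B1: ⌊1414/2⌋ × 1000 = 707 × 1000 mm
B2: ⌊1000/2⌋ × 707 = 500 × 707 mm
B3: ⌊707/2⌋ × 500 = 353 × 500 mm
B4: ⌊500/2⌋ × 353 = 250 × 353 mm
B5: ⌊353/2⌋ × 250 = 176 × 250 mm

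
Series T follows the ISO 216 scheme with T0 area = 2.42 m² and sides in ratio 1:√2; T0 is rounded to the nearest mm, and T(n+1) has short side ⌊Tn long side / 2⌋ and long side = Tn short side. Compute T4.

327 × 462 mm

Let T0's short side be w mm. w · w√2 = 2.42 m² = 2,420,000 mm², so w ≈ 1308.1 mm and w√2 ≈ 1850.0 mm → T0 = 1308 × 1850 mm.
T1: ⌊1850/2⌋ × 1308 = 925 × 1308 mm
T2: ⌊1308/2⌋ × 925 = 654 × 925 mm
T3: ⌊925/2⌋ × 654 = 462 × 654 mm
T4: ⌊654/2⌋ × 462 = 327 × 462 mm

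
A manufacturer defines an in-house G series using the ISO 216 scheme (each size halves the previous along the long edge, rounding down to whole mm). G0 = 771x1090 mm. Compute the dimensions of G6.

G1 = 545 × 771 mm (from G0 by 1 halving).
G2: ⌊771/2⌋ × 545 = 385 × 545 mm
G3: ⌊545/2⌋ × 385 = 272 × 385 mm
G4: ⌊385/2⌋ × 272 = 192 × 272 mm
G5: ⌊272/2⌋ × 192 = 136 × 192 mm
G6: ⌊192/2⌋ × 136 = 96 × 136 mm

96 × 136 mm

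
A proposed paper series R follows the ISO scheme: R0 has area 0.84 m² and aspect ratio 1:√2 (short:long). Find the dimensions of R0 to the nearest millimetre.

771 × 1090 mm

Let the short side be w mm. Then w · w√2 = 0.84 m² = 840,000 mm².
w² = 840,000/√2, so w ≈ 770.7 mm; long side = w√2 ≈ 1089.9 mm.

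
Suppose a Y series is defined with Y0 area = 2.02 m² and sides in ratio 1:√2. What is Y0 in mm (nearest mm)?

1195 × 1690 mm

Let the short side be w mm. Then w · w√2 = 2.02 m² = 2,020,000 mm².
w² = 2,020,000/√2, so w ≈ 1195.1 mm; long side = w√2 ≈ 1690.2 mm.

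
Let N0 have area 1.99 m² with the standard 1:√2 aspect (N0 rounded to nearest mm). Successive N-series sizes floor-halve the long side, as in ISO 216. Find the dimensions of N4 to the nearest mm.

296 × 419 mm

Let N0's short side be w mm. w · w√2 = 1.99 m² = 1,990,000 mm², so w ≈ 1186.2 mm and w√2 ≈ 1677.6 mm → N0 = 1186 × 1678 mm.
N1: ⌊1678/2⌋ × 1186 = 839 × 1186 mm
N2: ⌊1186/2⌋ × 839 = 593 × 839 mm
N3: ⌊839/2⌋ × 593 = 419 × 593 mm
N4: ⌊593/2⌋ × 419 = 296 × 419 mm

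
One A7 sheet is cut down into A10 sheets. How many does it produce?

Each ISO step halves the sheet: 1 × A7 → 2 × A8 → 4 × A9 → 8 × A10
From A7 to A10 is 3 halving steps: 2^3 = 8.

8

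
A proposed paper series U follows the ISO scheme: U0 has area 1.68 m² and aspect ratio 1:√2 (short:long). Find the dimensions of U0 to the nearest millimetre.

1090 × 1541 mm

Let the short side be w mm. Then w · w√2 = 1.68 m² = 1,680,000 mm².
w² = 1,680,000/√2, so w ≈ 1089.9 mm; long side = w√2 ≈ 1541.4 mm.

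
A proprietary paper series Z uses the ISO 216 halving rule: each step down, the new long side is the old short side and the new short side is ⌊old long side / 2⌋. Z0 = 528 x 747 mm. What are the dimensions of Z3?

Z1: ⌊747/2⌋ × 528 = 373 × 528 mm
Z2: ⌊528/2⌋ × 373 = 264 × 373 mm
Z3: ⌊373/2⌋ × 264 = 186 × 264 mm

186 × 264 mm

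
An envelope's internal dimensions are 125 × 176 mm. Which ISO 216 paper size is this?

B6 (125 × 176 mm)

Aspect ratio 176/125 ≈ 1.408 — close to the ISO √2 ≈ 1.414.
In the B-series (B0 = 1000 × 1414 mm): B6 = 125 × 176 mm.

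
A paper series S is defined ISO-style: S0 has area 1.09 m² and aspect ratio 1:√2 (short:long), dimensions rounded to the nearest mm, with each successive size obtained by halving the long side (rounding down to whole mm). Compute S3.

Let S0's short side be w mm. w · w√2 = 1.09 m² = 1,090,000 mm², so w ≈ 877.9 mm and w√2 ≈ 1241.6 mm → S0 = 878 × 1242 mm.
S1: ⌊1242/2⌋ × 878 = 621 × 878 mm
S2: ⌊878/2⌋ × 621 = 439 × 621 mm
S3: ⌊621/2⌋ × 439 = 310 × 439 mm

310 × 439 mm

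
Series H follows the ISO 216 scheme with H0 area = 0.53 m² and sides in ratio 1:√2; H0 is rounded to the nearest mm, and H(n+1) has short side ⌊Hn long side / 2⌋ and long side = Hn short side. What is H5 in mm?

108 × 153 mm

Let H0's short side be w mm. w · w√2 = 0.53 m² = 530,000 mm², so w ≈ 612.2 mm and w√2 ≈ 865.8 mm → H0 = 612 × 866 mm.
H1: ⌊866/2⌋ × 612 = 433 × 612 mm
H2: ⌊612/2⌋ × 433 = 306 × 433 mm
H3: ⌊433/2⌋ × 306 = 216 × 306 mm
H4: ⌊306/2⌋ × 216 = 153 × 216 mm
H5: ⌊216/2⌋ × 153 = 108 × 153 mm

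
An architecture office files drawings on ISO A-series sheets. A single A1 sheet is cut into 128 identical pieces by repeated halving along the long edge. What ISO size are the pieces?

A8

128 = 2^7, so 7 halving steps.
A1 → A2 → … → A8 after 7 steps.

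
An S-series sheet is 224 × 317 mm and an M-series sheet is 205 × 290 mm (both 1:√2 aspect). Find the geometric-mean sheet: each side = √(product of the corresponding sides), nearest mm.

214 × 303 mm

Short side: √(224 · 205) = √45920 ≈ 214.3 → 214 mm
Long side: √(317 · 290) = √91930 ≈ 303.2 → 303 mm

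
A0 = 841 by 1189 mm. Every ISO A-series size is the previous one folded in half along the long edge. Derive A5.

A1: ⌊1189/2⌋ × 841 = 594 × 841 mm
A2: ⌊841/2⌋ × 594 = 420 × 594 mm
A3: ⌊594/2⌋ × 420 = 297 × 420 mm
A4: ⌊420/2⌋ × 297 = 210 × 297 mm
A5: ⌊297/2⌋ × 210 = 148 × 210 mm

148 × 210 mm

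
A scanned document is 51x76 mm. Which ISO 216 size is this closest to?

A8 (52 × 74 mm)

Aspect ratio 76/51 ≈ 1.490 (ISO target is √2 ≈ 1.414).
In the A-series (A0 area = 1 m²): A8 = 52 × 74 mm.
Off by 3 mm total — nearest standard size.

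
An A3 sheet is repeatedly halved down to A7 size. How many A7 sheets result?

16

Each ISO step halves the sheet: 1 × A3 → 2 × A4 → 4 × A5 → 8 × A6 → …
From A3 to A7 is 4 halving steps: 2^4 = 16.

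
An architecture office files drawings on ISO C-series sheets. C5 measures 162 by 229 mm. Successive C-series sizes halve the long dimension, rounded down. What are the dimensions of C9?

40 × 57 mm

C6: ⌊229/2⌋ × 162 = 114 × 162 mm
C7: ⌊162/2⌋ × 114 = 81 × 114 mm
C8: ⌊114/2⌋ × 81 = 57 × 81 mm
C9: ⌊81/2⌋ × 57 = 40 × 57 mm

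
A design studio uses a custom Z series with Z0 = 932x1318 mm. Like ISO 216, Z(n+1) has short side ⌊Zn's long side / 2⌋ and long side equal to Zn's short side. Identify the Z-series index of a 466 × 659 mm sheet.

Z0: 932 × 1318 mm
Z1: 659 × 932 mm
Z2: 466 × 659 mm
Z3: 329 × 466 mm
→ matches Z2.

Z2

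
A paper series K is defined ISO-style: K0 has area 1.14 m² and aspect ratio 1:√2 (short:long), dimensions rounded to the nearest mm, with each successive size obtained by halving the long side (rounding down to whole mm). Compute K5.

158 × 224 mm

Let K0's short side be w mm. w · w√2 = 1.14 m² = 1,140,000 mm², so w ≈ 897.8 mm and w√2 ≈ 1269.7 mm → K0 = 898 × 1270 mm.
K1: ⌊1270/2⌋ × 898 = 635 × 898 mm
K2: ⌊898/2⌋ × 635 = 449 × 635 mm
K3: ⌊635/2⌋ × 449 = 317 × 449 mm
K4: ⌊449/2⌋ × 317 = 224 × 317 mm
K5: ⌊317/2⌋ × 224 = 158 × 224 mm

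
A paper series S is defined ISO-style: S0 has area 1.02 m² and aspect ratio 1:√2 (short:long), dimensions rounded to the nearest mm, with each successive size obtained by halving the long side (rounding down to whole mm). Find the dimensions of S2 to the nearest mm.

424 × 600 mm

Let S0's short side be w mm. w · w√2 = 1.02 m² = 1,020,000 mm², so w ≈ 849.3 mm and w√2 ≈ 1201.0 mm → S0 = 849 × 1201 mm.
S1: ⌊1201/2⌋ × 849 = 600 × 849 mm
S2: ⌊849/2⌋ × 600 = 424 × 600 mm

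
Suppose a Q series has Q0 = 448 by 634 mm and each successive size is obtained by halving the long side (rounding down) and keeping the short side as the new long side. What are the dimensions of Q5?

79 × 112 mm

Q1: ⌊634/2⌋ × 448 = 317 × 448 mm
Q2: ⌊448/2⌋ × 317 = 224 × 317 mm
Q3: ⌊317/2⌋ × 224 = 158 × 224 mm
Q4: ⌊224/2⌋ × 158 = 112 × 158 mm
Q5: ⌊158/2⌋ × 112 = 79 × 112 mm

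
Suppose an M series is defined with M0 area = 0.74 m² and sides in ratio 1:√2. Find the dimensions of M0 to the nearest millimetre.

723 × 1023 mm

Let the short side be w mm. Then w · w√2 = 0.74 m² = 740,000 mm².
w² = 740,000/√2, so w ≈ 723.4 mm; long side = w√2 ≈ 1023.0 mm.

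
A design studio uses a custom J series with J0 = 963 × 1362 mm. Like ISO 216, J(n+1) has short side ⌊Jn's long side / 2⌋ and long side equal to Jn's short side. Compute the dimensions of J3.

J1: ⌊1362/2⌋ × 963 = 681 × 963 mm
J2: ⌊963/2⌋ × 681 = 481 × 681 mm
J3: ⌊681/2⌋ × 481 = 340 × 481 mm

340 × 481 mm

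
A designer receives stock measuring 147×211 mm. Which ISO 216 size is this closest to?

A5 (148 × 210 mm)

Aspect ratio 211/147 ≈ 1.435 (ISO target is √2 ≈ 1.414).
In the A-series (A0 area = 1 m²): A5 = 148 × 210 mm.
Off by 2 mm total — nearest standard size.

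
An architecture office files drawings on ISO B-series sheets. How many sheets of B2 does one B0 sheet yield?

B0 = 1000 × 1414 mm; B2 = 500 × 707 mm.
Each halving step doubles the count; 2 steps from B0 to B2.
2^2 = 4.

4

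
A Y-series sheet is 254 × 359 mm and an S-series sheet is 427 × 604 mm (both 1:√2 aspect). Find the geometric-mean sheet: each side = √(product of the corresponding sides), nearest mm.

Short side: √(254 · 427) = √108458 ≈ 329.3 → 329 mm
Long side: √(359 · 604) = √216836 ≈ 465.7 → 466 mm

329 × 466 mm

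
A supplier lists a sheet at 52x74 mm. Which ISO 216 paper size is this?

Aspect ratio 74/52 ≈ 1.423 — close to the ISO √2 ≈ 1.414.
In the A-series (A0 area = 1 m²): A8 = 52 × 74 mm.

A8 (52 × 74 mm)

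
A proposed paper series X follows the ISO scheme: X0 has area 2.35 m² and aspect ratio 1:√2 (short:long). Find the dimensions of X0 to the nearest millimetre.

1289 × 1823 mm

Let the short side be w mm. Then w · w√2 = 2.35 m² = 2,350,000 mm².
w² = 2,350,000/√2, so w ≈ 1289.1 mm; long side = w√2 ≈ 1823.0 mm.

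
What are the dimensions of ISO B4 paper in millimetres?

250 × 353 mm

B0 = 1000 × 1414 mm (B0 has a 1000 mm short side, aspect 1:√2).
B1: ⌊1414/2⌋ × 1000 = 707 × 1000 mm
B2: ⌊1000/2⌋ × 707 = 500 × 707 mm
B3: ⌊707/2⌋ × 500 = 353 × 500 mm
B4: ⌊500/2⌋ × 353 = 250 × 353 mm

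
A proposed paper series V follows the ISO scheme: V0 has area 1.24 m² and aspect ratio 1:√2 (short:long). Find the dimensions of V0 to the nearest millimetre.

Let the short side be w mm. Then w · w√2 = 1.24 m² = 1,240,000 mm².
w² = 1,240,000/√2, so w ≈ 936.4 mm; long side = w√2 ≈ 1324.2 mm.

936 × 1324 mm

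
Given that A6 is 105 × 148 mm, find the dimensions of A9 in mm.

37 × 52 mm

A7: ⌊148/2⌋ × 105 = 74 × 105 mm
A8: ⌊105/2⌋ × 74 = 52 × 74 mm
A9: ⌊74/2⌋ × 52 = 37 × 52 mm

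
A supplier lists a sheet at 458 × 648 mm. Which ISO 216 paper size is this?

C2 (458 × 648 mm)

Aspect ratio 648/458 ≈ 1.415 — close to the ISO √2 ≈ 1.414.
In the C-series (envelope sizes, between A and B): C2 = 458 × 648 mm.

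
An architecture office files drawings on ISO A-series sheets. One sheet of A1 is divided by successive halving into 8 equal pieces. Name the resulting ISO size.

8 = 2^3, so 3 halving steps.
A1 → A2 → … → A4 after 3 steps.

A4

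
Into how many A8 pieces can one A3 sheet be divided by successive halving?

32

Each ISO step halves the sheet: 1 × A3 → 2 × A4 → 4 × A5 → 8 × A6 → …
From A3 to A8 is 5 halving steps: 2^5 = 32.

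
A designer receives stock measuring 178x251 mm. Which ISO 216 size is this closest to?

B5 (176 × 250 mm)

Aspect ratio 251/178 ≈ 1.410 — close to the ISO √2 ≈ 1.414.
In the B-series (B0 = 1000 × 1414 mm): B5 = 176 × 250 mm.
Off by 3 mm total — nearest standard size.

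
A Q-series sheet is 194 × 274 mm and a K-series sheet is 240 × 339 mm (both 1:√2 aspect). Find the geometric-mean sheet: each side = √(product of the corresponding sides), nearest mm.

216 × 305 mm

Short side: √(194 · 240) = √46560 ≈ 215.8 → 216 mm
Long side: √(274 · 339) = √92886 ≈ 304.8 → 305 mm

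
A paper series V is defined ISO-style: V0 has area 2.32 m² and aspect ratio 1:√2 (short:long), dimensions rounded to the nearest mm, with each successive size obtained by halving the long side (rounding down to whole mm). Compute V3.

452 × 640 mm

Let V0's short side be w mm. w · w√2 = 2.32 m² = 2,320,000 mm², so w ≈ 1280.8 mm and w√2 ≈ 1811.3 mm → V0 = 1281 × 1811 mm.
V1: ⌊1811/2⌋ × 1281 = 905 × 1281 mm
V2: ⌊1281/2⌋ × 905 = 640 × 905 mm
V3: ⌊905/2⌋ × 640 = 452 × 640 mm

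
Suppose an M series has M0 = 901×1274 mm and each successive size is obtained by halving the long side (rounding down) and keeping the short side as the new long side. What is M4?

225 × 318 mm

M1: ⌊1274/2⌋ × 901 = 637 × 901 mm
M2: ⌊901/2⌋ × 637 = 450 × 637 mm
M3: ⌊637/2⌋ × 450 = 318 × 450 mm
M4: ⌊450/2⌋ × 318 = 225 × 318 mm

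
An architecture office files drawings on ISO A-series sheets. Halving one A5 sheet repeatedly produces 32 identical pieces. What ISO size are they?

32 = 2^5, so 5 halving steps.
A5 → A6 → … → A10 after 5 steps.

A10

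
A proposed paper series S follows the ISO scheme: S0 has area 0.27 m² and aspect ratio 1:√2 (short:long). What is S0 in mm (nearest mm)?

Let the short side be w mm. Then w · w√2 = 0.27 m² = 270,000 mm².
w² = 270,000/√2, so w ≈ 436.9 mm; long side = w√2 ≈ 617.9 mm.

437 × 618 mm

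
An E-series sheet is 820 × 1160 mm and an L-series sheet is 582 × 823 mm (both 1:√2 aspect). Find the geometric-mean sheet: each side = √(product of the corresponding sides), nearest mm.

Short side: √(820 · 582) = √477240 ≈ 690.8 → 691 mm
Long side: √(1160 · 823) = √954680 ≈ 977.1 → 977 mm

691 × 977 mm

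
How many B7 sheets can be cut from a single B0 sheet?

Each ISO step halves the sheet: 1 × B0 → 2 × B1 → 4 × B2 → 8 × B3 → …
From B0 to B7 is 7 halving steps: 2^7 = 128.

128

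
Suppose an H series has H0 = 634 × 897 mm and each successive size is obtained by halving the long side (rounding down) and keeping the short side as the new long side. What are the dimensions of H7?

H1 = 448 × 634 mm (from H0 by 1 halving).
H2: ⌊634/2⌋ × 448 = 317 × 448 mm
H3: ⌊448/2⌋ × 317 = 224 × 317 mm
H4: ⌊317/2⌋ × 224 = 158 × 224 mm
H5: ⌊224/2⌋ × 158 = 112 × 158 mm
H6: ⌊158/2⌋ × 112 = 79 × 112 mm
H7: ⌊112/2⌋ × 79 = 56 × 79 mm

56 × 79 mm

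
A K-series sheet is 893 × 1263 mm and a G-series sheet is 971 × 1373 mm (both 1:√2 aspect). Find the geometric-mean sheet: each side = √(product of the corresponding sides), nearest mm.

Short side: √(893 · 971) = √867103 ≈ 931.2 → 931 mm
Long side: √(1263 · 1373) = √1734099 ≈ 1316.9 → 1317 mm

931 × 1317 mm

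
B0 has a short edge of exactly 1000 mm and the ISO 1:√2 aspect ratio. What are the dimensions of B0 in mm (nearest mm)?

1000 × 1414 mm

Short side = 1000 mm; long side = 1000√2 ≈ 1414.2 mm.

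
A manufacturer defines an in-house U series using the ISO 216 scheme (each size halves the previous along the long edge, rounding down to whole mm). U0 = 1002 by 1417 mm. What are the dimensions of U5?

177 × 250 mm

U1: ⌊1417/2⌋ × 1002 = 708 × 1002 mm
U2: ⌊1002/2⌋ × 708 = 501 × 708 mm
U3: ⌊708/2⌋ × 501 = 354 × 501 mm
U4: ⌊501/2⌋ × 354 = 250 × 354 mm
U5: ⌊354/2⌋ × 250 = 177 × 250 mm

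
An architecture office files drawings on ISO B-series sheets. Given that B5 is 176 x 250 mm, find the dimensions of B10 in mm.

B6: ⌊250/2⌋ × 176 = 125 × 176 mm
B7: ⌊176/2⌋ × 125 = 88 × 125 mm
B8: ⌊125/2⌋ × 88 = 62 × 88 mm
B9: ⌊88/2⌋ × 62 = 44 × 62 mm
B10: ⌊62/2⌋ × 44 = 31 × 44 mm

31 × 44 mm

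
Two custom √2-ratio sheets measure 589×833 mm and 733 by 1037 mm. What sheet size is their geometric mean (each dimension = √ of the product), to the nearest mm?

657 × 929 mm

Short side: √(589 · 733) = √431737 ≈ 657.1 → 657 mm
Long side: √(833 · 1037) = √863821 ≈ 929.4 → 929 mm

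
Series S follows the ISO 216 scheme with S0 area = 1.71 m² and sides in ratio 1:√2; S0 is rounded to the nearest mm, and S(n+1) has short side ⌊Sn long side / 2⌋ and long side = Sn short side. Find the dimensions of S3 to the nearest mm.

388 × 550 mm

Let S0's short side be w mm. w · w√2 = 1.71 m² = 1,710,000 mm², so w ≈ 1099.6 mm and w√2 ≈ 1555.1 mm → S0 = 1100 × 1555 mm.
S1: ⌊1555/2⌋ × 1100 = 777 × 1100 mm
S2: ⌊1100/2⌋ × 777 = 550 × 777 mm
S3: ⌊777/2⌋ × 550 = 388 × 550 mm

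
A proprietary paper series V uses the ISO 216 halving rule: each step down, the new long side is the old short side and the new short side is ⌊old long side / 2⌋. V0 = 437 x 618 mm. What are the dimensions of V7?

V1 = 309 × 437 mm (from V0 by 1 halving).
V2: ⌊437/2⌋ × 309 = 218 × 309 mm
V3: ⌊309/2⌋ × 218 = 154 × 218 mm
V4: ⌊218/2⌋ × 154 = 109 × 154 mm
V5: ⌊154/2⌋ × 109 = 77 × 109 mm
V6: ⌊109/2⌋ × 77 = 54 × 77 mm
V7: ⌊77/2⌋ × 54 = 38 × 54 mm

38 × 54 mm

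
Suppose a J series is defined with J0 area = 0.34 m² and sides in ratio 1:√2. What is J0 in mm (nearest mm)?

Let the short side be w mm. Then w · w√2 = 0.34 m² = 340,000 mm².
w² = 340,000/√2, so w ≈ 490.3 mm; long side = w√2 ≈ 693.4 mm.

490 × 693 mm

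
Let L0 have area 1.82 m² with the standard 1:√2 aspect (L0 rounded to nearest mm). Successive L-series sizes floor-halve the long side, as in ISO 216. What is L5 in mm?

Let L0's short side be w mm. w · w√2 = 1.82 m² = 1,820,000 mm², so w ≈ 1134.4 mm and w√2 ≈ 1604.3 mm → L0 = 1134 × 1604 mm.
L1: ⌊1604/2⌋ × 1134 = 802 × 1134 mm
L2: ⌊1134/2⌋ × 802 = 567 × 802 mm
L3: ⌊802/2⌋ × 567 = 401 × 567 mm
L4: ⌊567/2⌋ × 401 = 283 × 401 mm
L5: ⌊401/2⌋ × 283 = 200 × 283 mm

200 × 283 mm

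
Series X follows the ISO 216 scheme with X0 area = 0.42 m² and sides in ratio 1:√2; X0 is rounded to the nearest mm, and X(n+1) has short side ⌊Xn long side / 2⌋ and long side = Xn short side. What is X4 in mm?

Let X0's short side be w mm. w · w√2 = 0.42 m² = 420,000 mm², so w ≈ 545.0 mm and w√2 ≈ 770.7 mm → X0 = 545 × 771 mm.
X1: ⌊771/2⌋ × 545 = 385 × 545 mm
X2: ⌊545/2⌋ × 385 = 272 × 385 mm
X3: ⌊385/2⌋ × 272 = 192 × 272 mm
X4: ⌊272/2⌋ × 192 = 136 × 192 mm

136 × 192 mm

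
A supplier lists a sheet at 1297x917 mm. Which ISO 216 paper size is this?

C0 (917 × 1297 mm)

Aspect ratio 1297/917 ≈ 1.414 — close to the ISO √2 ≈ 1.414.
In the C-series (envelope sizes, between A and B): C0 = 917 × 1297 mm.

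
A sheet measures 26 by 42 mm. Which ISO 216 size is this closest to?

Aspect ratio 42/26 ≈ 1.615 (ISO target is √2 ≈ 1.414).
In the C-series (envelope sizes, between A and B): C10 = 28 × 40 mm.
Off by 4 mm total — nearest standard size.

C10 (28 × 40 mm)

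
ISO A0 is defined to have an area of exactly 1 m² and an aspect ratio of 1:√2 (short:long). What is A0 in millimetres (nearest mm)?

841 × 1189 mm

Let the short side be w mm. Then the long side is w√2 and w · w√2 = 10⁶ mm².
w² = 10⁶/√2, so w = 1000 / 2^(1/4) ≈ 840.9 mm; long side = 1000 · 2^(1/4) ≈ 1189.2 mm.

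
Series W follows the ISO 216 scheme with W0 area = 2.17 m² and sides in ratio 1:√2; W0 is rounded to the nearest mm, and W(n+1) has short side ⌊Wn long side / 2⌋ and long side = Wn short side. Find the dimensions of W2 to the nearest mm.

619 × 876 mm

Let W0's short side be w mm. w · w√2 = 2.17 m² = 2,170,000 mm², so w ≈ 1238.7 mm and w√2 ≈ 1751.8 mm → W0 = 1239 × 1752 mm.
W1: ⌊1752/2⌋ × 1239 = 876 × 1239 mm
W2: ⌊1239/2⌋ × 876 = 619 × 876 mm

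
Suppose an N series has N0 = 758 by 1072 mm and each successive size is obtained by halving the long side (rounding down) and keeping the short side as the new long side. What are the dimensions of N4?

189 × 268 mm

N1 = 536 × 758 mm (from N0 by 1 halving).
N2: ⌊758/2⌋ × 536 = 379 × 536 mm
N3: ⌊536/2⌋ × 379 = 268 × 379 mm
N4: ⌊379/2⌋ × 268 = 189 × 268 mm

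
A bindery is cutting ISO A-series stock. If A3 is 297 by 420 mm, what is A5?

148 × 210 mm

A4: ⌊420/2⌋ × 297 = 210 × 297 mm
A5: ⌊297/2⌋ × 210 = 148 × 210 mm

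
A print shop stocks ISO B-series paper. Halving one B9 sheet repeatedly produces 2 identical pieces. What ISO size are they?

2 = 2^1, so 1 halving step.
B9 → B10 → … → B10 after 1 step.

B10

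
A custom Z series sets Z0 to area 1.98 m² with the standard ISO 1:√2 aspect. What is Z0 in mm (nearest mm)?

Let the short side be w mm. Then w · w√2 = 1.98 m² = 1,980,000 mm².
w² = 1,980,000/√2, so w ≈ 1183.2 mm; long side = w√2 ≈ 1673.4 mm.

1183 × 1673 mm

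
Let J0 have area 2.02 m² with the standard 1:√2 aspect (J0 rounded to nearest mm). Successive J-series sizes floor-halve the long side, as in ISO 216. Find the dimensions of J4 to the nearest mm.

298 × 422 mm

Let J0's short side be w mm. w · w√2 = 2.02 m² = 2,020,000 mm², so w ≈ 1195.1 mm and w√2 ≈ 1690.2 mm → J0 = 1195 × 1690 mm.
J1: ⌊1690/2⌋ × 1195 = 845 × 1195 mm
J2: ⌊1195/2⌋ × 845 = 597 × 845 mm
J3: ⌊845/2⌋ × 597 = 422 × 597 mm
J4: ⌊597/2⌋ × 422 = 298 × 422 mm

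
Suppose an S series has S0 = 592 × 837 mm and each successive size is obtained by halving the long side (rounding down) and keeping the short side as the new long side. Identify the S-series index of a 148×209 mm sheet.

S0: 592 × 837 mm
S1: 418 × 592 mm
S2: 296 × 418 mm
S3: 209 × 296 mm
S4: 148 × 209 mm
S5: 104 × 148 mm
→ matches S4.

S4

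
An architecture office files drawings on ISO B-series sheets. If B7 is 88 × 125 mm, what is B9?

44 × 62 mm

B8: ⌊125/2⌋ × 88 = 62 × 88 mm
B9: ⌊88/2⌋ × 62 = 44 × 62 mm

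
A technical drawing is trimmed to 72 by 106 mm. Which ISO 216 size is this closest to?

Aspect ratio 106/72 ≈ 1.472 (ISO target is √2 ≈ 1.414).
In the A-series (A0 area = 1 m²): A7 = 74 × 105 mm.
Off by 3 mm total — nearest standard size.

A7 (74 × 105 mm)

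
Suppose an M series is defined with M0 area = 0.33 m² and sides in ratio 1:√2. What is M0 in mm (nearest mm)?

483 × 683 mm

Let the short side be w mm. Then w · w√2 = 0.33 m² = 330,000 mm².
w² = 330,000/√2, so w ≈ 483.1 mm; long side = w√2 ≈ 683.1 mm.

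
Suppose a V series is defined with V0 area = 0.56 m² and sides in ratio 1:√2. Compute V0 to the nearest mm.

Let the short side be w mm. Then w · w√2 = 0.56 m² = 560,000 mm².
w² = 560,000/√2, so w ≈ 629.3 mm; long side = w√2 ≈ 889.9 mm.

629 × 890 mm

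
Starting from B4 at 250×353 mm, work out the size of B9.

44 × 62 mm

B5: ⌊353/2⌋ × 250 = 176 × 250 mm
B6: ⌊250/2⌋ × 176 = 125 × 176 mm
B7: ⌊176/2⌋ × 125 = 88 × 125 mm
B8: ⌊125/2⌋ × 88 = 62 × 88 mm
B9: ⌊88/2⌋ × 62 = 44 × 62 mm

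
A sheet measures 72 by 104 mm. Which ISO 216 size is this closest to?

A7 (74 × 105 mm)

Aspect ratio 104/72 ≈ 1.444 (ISO target is √2 ≈ 1.414).
In the A-series (A0 area = 1 m²): A7 = 74 × 105 mm.
Off by 3 mm total — nearest standard size.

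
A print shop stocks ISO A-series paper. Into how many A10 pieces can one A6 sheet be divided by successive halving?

16

A6 = 105 × 148 mm; A10 = 26 × 37 mm.
Each halving step doubles the count; 4 steps from A6 to A10.
2^4 = 16.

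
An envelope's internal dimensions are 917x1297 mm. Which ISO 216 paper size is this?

Aspect ratio 1297/917 ≈ 1.414 — close to the ISO √2 ≈ 1.414.
In the C-series (envelope sizes, between A and B): C0 = 917 × 1297 mm.

C0 (917 × 1297 mm)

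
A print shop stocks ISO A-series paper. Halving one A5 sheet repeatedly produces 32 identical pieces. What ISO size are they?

A10

32 = 2^5, so 5 halving steps.
A5 → A6 → … → A10 after 5 steps.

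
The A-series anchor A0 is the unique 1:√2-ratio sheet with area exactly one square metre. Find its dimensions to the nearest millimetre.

841 × 1189 mm

Let the short side be w mm. Then the long side is w√2 and w · w√2 = 10⁶ mm².
w² = 10⁶/√2, so w = 1000 / 2^(1/4) ≈ 840.9 mm; long side = 1000 · 2^(1/4) ≈ 1189.2 mm.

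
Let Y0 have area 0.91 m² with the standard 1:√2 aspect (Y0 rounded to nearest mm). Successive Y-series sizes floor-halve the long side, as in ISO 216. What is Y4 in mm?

Let Y0's short side be w mm. w · w√2 = 0.91 m² = 910,000 mm², so w ≈ 802.2 mm and w√2 ≈ 1134.4 mm → Y0 = 802 × 1134 mm.
Y1: ⌊1134/2⌋ × 802 = 567 × 802 mm
Y2: ⌊802/2⌋ × 567 = 401 × 567 mm
Y3: ⌊567/2⌋ × 401 = 283 × 401 mm
Y4: ⌊401/2⌋ × 283 = 200 × 283 mm

200 × 283 mm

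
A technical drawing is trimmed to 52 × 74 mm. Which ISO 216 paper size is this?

A8 (52 × 74 mm)

Aspect ratio 74/52 ≈ 1.423 — close to the ISO √2 ≈ 1.414.
In the A-series (A0 area = 1 m²): A8 = 52 × 74 mm.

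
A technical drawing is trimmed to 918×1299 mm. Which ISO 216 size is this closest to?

C0 (917 × 1297 mm)

Aspect ratio 1299/918 ≈ 1.415 — close to the ISO √2 ≈ 1.414.
In the C-series (envelope sizes, between A and B): C0 = 917 × 1297 mm.
Off by 3 mm total — nearest standard size.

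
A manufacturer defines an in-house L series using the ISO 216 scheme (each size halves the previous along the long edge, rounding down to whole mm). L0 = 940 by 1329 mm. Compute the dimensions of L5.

166 × 235 mm

L1 = 664 × 940 mm (from L0 by 1 halving).
L2: ⌊940/2⌋ × 664 = 470 × 664 mm
L3: ⌊664/2⌋ × 470 = 332 × 470 mm
L4: ⌊470/2⌋ × 332 = 235 × 332 mm
L5: ⌊332/2⌋ × 235 = 166 × 235 mm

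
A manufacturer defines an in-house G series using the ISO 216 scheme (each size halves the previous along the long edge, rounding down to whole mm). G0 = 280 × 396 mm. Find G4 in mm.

70 × 99 mm

G1 = 198 × 280 mm (from G0 by 1 halving).
G2: ⌊280/2⌋ × 198 = 140 × 198 mm
G3: ⌊198/2⌋ × 140 = 99 × 140 mm
G4: ⌊140/2⌋ × 99 = 70 × 99 mm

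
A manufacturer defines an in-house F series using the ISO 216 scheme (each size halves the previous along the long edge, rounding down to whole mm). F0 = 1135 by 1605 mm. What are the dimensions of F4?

F1: ⌊1605/2⌋ × 1135 = 802 × 1135 mm
F2: ⌊1135/2⌋ × 802 = 567 × 802 mm
F3: ⌊802/2⌋ × 567 = 401 × 567 mm
F4: ⌊567/2⌋ × 401 = 283 × 401 mm

283 × 401 mm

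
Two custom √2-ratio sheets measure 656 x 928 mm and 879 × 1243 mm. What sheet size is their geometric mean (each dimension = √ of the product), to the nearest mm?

Short side: √(656 · 879) = √576624 ≈ 759.4 → 759 mm
Long side: √(928 · 1243) = √1153504 ≈ 1074.0 → 1074 mm

759 × 1074 mm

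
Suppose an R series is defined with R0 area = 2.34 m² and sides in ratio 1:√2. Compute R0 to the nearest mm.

Let the short side be w mm. Then w · w√2 = 2.34 m² = 2,340,000 mm².
w² = 2,340,000/√2, so w ≈ 1286.3 mm; long side = w√2 ≈ 1819.1 mm.

1286 × 1819 mm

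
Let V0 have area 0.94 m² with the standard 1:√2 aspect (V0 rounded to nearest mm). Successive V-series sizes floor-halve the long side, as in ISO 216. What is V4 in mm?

203 × 288 mm

Let V0's short side be w mm. w · w√2 = 0.94 m² = 940,000 mm², so w ≈ 815.3 mm and w√2 ≈ 1153.0 mm → V0 = 815 × 1153 mm.
V1: ⌊1153/2⌋ × 815 = 576 × 815 mm
V2: ⌊815/2⌋ × 576 = 407 × 576 mm
V3: ⌊576/2⌋ × 407 = 288 × 407 mm
V4: ⌊407/2⌋ × 288 = 203 × 288 mm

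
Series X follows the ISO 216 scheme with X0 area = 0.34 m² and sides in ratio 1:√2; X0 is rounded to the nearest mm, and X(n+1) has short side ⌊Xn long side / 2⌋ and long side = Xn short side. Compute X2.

245 × 346 mm

Let X0's short side be w mm. w · w√2 = 0.34 m² = 340,000 mm², so w ≈ 490.3 mm and w√2 ≈ 693.4 mm → X0 = 490 × 693 mm.
X1: ⌊693/2⌋ × 490 = 346 × 490 mm
X2: ⌊490/2⌋ × 346 = 245 × 346 mm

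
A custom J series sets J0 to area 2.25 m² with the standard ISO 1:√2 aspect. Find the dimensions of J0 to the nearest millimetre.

Let the short side be w mm. Then w · w√2 = 2.25 m² = 2,250,000 mm².
w² = 2,250,000/√2, so w ≈ 1261.3 mm; long side = w√2 ≈ 1783.8 mm.

1261 × 1784 mm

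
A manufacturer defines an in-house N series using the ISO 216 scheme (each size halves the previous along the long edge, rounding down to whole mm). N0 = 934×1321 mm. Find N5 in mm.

N1: ⌊1321/2⌋ × 934 = 660 × 934 mm
N2: ⌊934/2⌋ × 660 = 467 × 660 mm
N3: ⌊660/2⌋ × 467 = 330 × 467 mm
N4: ⌊467/2⌋ × 330 = 233 × 330 mm
N5: ⌊330/2⌋ × 233 = 165 × 233 mm

165 × 233 mm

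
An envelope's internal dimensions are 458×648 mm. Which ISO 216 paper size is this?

Aspect ratio 648/458 ≈ 1.415 — close to the ISO √2 ≈ 1.414.
In the C-series (envelope sizes, between A and B): C2 = 458 × 648 mm.

C2 (458 × 648 mm)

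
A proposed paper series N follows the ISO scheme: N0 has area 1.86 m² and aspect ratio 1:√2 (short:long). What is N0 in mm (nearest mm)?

1147 × 1622 mm

Let the short side be w mm. Then w · w√2 = 1.86 m² = 1,860,000 mm².
w² = 1,860,000/√2, so w ≈ 1146.8 mm; long side = w√2 ≈ 1621.9 mm.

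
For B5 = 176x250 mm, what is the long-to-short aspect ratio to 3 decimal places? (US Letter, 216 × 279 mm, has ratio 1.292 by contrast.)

1.420

250 / 176 = 1.420
ISO 216 targets √2 ≈ 1.414; the +0.006 deviation is from mm rounding.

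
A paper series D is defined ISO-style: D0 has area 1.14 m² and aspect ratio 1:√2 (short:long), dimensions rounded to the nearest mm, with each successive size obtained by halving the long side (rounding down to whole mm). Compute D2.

449 × 635 mm

Let D0's short side be w mm. w · w√2 = 1.14 m² = 1,140,000 mm², so w ≈ 897.8 mm and w√2 ≈ 1269.7 mm → D0 = 898 × 1270 mm.
D1: ⌊1270/2⌋ × 898 = 635 × 898 mm
D2: ⌊898/2⌋ × 635 = 449 × 635 mm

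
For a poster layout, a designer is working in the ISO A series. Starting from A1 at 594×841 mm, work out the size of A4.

210 × 297 mm

A2: ⌊841/2⌋ × 594 = 420 × 594 mm
A3: ⌊594/2⌋ × 420 = 297 × 420 mm
A4: ⌊420/2⌋ × 297 = 210 × 297 mm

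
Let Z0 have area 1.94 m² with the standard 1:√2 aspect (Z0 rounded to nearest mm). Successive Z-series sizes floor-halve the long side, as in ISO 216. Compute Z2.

Let Z0's short side be w mm. w · w√2 = 1.94 m² = 1,940,000 mm², so w ≈ 1171.2 mm and w√2 ≈ 1656.4 mm → Z0 = 1171 × 1656 mm.
Z1: ⌊1656/2⌋ × 1171 = 828 × 1171 mm
Z2: ⌊1171/2⌋ × 828 = 585 × 828 mm

585 × 828 mm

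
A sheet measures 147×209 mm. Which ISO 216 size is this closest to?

A5 (148 × 210 mm)

Aspect ratio 209/147 ≈ 1.422 — close to the ISO √2 ≈ 1.414.
In the A-series (A0 area = 1 m²): A5 = 148 × 210 mm.
Off by 2 mm total — nearest standard size.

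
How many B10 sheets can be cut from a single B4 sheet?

Each ISO step halves the sheet: 1 × B4 → 2 × B5 → 4 × B6 → 8 × B7 → …
From B4 to B10 is 6 halving steps: 2^6 = 64.

64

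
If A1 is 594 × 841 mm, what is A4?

210 × 297 mm

A2: ⌊841/2⌋ × 594 = 420 × 594 mm
A3: ⌊594/2⌋ × 420 = 297 × 420 mm
A4: ⌊420/2⌋ × 297 = 210 × 297 mm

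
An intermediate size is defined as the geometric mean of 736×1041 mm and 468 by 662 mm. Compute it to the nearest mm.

587 × 830 mm

Short side: √(736 · 468) = √344448 ≈ 586.9 → 587 mm
Long side: √(1041 · 662) = √689142 ≈ 830.1 → 830 mm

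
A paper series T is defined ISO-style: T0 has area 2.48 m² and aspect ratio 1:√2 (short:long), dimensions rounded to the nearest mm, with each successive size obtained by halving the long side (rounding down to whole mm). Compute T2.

Let T0's short side be w mm. w · w√2 = 2.48 m² = 2,480,000 mm², so w ≈ 1324.2 mm and w√2 ≈ 1872.8 mm → T0 = 1324 × 1873 mm.
T1: ⌊1873/2⌋ × 1324 = 936 × 1324 mm
T2: ⌊1324/2⌋ × 936 = 662 × 936 mm

662 × 936 mm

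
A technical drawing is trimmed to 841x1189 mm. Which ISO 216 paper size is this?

A0 (841 × 1189 mm)

Aspect ratio 1189/841 ≈ 1.414 — close to the ISO √2 ≈ 1.414.
In the A-series (A0 area = 1 m²): A0 = 841 × 1189 mm.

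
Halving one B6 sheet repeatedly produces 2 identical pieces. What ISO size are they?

2 = 2^1, so 1 halving step.
B6 → B7 → … → B7 after 1 step.

B7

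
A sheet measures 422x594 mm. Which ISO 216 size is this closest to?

Aspect ratio 594/422 ≈ 1.408 — close to the ISO √2 ≈ 1.414.
In the A-series (A0 area = 1 m²): A2 = 420 × 594 mm.
Off by 2 mm total — nearest standard size.

A2 (420 × 594 mm)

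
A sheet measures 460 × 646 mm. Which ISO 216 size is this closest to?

C2 (458 × 648 mm)

Aspect ratio 646/460 ≈ 1.404 — close to the ISO √2 ≈ 1.414.
In the C-series (envelope sizes, between A and B): C2 = 458 × 648 mm.
Off by 4 mm total — nearest standard size.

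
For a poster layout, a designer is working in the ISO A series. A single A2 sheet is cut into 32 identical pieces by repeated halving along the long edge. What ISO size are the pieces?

32 = 2^5, so 5 halving steps.
A2 → A3 → … → A7 after 5 steps.

A7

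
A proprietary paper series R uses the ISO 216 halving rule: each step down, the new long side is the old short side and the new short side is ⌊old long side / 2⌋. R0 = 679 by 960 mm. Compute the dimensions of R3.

R1: ⌊960/2⌋ × 679 = 480 × 679 mm
R2: ⌊679/2⌋ × 480 = 339 × 480 mm
R3: ⌊480/2⌋ × 339 = 240 × 339 mm

240 × 339 mm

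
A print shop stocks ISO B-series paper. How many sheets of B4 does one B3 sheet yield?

2

B3 = 353 × 500 mm; B4 = 250 × 353 mm.
Each halving step doubles the count; 1 step from B3 to B4.
2^1 = 2.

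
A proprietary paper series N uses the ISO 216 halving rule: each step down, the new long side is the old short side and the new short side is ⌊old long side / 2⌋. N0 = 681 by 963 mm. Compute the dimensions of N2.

340 × 481 mm

N1: ⌊963/2⌋ × 681 = 481 × 681 mm
N2: ⌊681/2⌋ × 481 = 340 × 481 mm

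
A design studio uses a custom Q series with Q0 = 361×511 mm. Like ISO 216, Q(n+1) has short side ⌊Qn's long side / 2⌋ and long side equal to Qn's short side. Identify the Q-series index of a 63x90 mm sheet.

Q5

Q0: 361 × 511 mm
Q1: 255 × 361 mm
Q2: 180 × 255 mm
Q3: 127 × 180 mm
Q4: 90 × 127 mm
Q5: 63 × 90 mm
Q6: 45 × 63 mm
→ matches Q5.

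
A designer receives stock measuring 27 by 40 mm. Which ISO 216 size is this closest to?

Aspect ratio 40/27 ≈ 1.481 (ISO target is √2 ≈ 1.414).
In the C-series (envelope sizes, between A and B): C10 = 28 × 40 mm.
Off by 1 mm total — nearest standard size.

C10 (28 × 40 mm)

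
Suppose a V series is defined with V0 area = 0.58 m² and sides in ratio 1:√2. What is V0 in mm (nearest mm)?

Let the short side be w mm. Then w · w√2 = 0.58 m² = 580,000 mm².
w² = 580,000/√2, so w ≈ 640.4 mm; long side = w√2 ≈ 905.7 mm.

640 × 906 mm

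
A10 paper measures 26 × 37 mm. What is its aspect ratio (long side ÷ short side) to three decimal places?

37 / 26 = 1.423
ISO 216 targets √2 ≈ 1.414; the +0.009 deviation is from mm rounding.

1.423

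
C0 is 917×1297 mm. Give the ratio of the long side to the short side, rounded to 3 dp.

1.414

1297 / 917 = 1.414
Matches √2 ≈ 1.414 — the ISO 216 defining ratio.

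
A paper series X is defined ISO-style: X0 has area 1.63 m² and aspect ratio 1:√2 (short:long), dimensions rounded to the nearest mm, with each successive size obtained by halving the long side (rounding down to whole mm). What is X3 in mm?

Let X0's short side be w mm. w · w√2 = 1.63 m² = 1,630,000 mm², so w ≈ 1073.6 mm and w√2 ≈ 1518.3 mm → X0 = 1074 × 1518 mm.
X1: ⌊1518/2⌋ × 1074 = 759 × 1074 mm
X2: ⌊1074/2⌋ × 759 = 537 × 759 mm
X3: ⌊759/2⌋ × 537 = 379 × 537 mm

379 × 537 mm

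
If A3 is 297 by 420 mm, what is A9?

A4: ⌊420/2⌋ × 297 = 210 × 297 mm
A5: ⌊297/2⌋ × 210 = 148 × 210 mm
A6: ⌊210/2⌋ × 148 = 105 × 148 mm
A7: ⌊148/2⌋ × 105 = 74 × 105 mm
A8: ⌊105/2⌋ × 74 = 52 × 74 mm
A9: ⌊74/2⌋ × 52 = 37 × 52 mm

37 × 52 mm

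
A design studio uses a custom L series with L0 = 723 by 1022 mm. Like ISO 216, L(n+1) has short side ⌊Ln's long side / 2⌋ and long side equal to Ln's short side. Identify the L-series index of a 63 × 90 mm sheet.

L7

L0: 723 × 1022 mm
L1: 511 × 723 mm
L2: 361 × 511 mm
L3: 255 × 361 mm
L4: 180 × 255 mm
L5: 127 × 180 mm
L6: 90 × 127 mm
L7: 63 × 90 mm
L8: 45 × 63 mm
→ matches L7.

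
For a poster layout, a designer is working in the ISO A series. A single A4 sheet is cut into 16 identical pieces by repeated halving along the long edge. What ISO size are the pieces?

16 = 2^4, so 4 halving steps.
A4 → A5 → … → A8 after 4 steps.

A8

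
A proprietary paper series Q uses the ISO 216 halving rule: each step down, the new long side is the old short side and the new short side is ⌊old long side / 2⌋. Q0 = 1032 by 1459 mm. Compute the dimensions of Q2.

Q1: ⌊1459/2⌋ × 1032 = 729 × 1032 mm
Q2: ⌊1032/2⌋ × 729 = 516 × 729 mm

516 × 729 mm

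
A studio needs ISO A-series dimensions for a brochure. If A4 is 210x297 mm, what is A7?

A5: ⌊297/2⌋ × 210 = 148 × 210 mm
A6: ⌊210/2⌋ × 148 = 105 × 148 mm
A7: ⌊148/2⌋ × 105 = 74 × 105 mm

74 × 105 mm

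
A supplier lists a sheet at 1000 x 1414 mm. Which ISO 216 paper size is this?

Aspect ratio 1414/1000 ≈ 1.414 — close to the ISO √2 ≈ 1.414.
In the B-series (B0 = 1000 × 1414 mm): B0 = 1000 × 1414 mm.

B0 (1000 × 1414 mm)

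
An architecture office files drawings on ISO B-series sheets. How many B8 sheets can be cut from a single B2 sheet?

Each ISO step halves the sheet: 1 × B2 → 2 × B3 → 4 × B4 → 8 × B5 → …
From B2 to B8 is 6 halving steps: 2^6 = 64.

64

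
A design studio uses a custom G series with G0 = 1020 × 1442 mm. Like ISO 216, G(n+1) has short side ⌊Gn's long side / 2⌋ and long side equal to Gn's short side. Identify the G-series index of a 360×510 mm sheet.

G0: 1020 × 1442 mm
G1: 721 × 1020 mm
G2: 510 × 721 mm
G3: 360 × 510 mm
G4: 255 × 360 mm
→ matches G3.

G3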